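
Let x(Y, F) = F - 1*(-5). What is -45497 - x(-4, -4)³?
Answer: -45498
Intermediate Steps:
x(Y, F) = 5 + F (x(Y, F) = F + 5 = 5 + F)
-45497 - x(-4, -4)³ = -45497 - (5 - 4)³ = -45497 - 1*1³ = -45497 - 1*1 = -45497 - 1 = -45498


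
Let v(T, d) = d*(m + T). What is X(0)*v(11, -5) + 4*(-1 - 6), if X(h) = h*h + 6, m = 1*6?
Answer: -538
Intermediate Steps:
m = 6
v(T, d) = d*(6 + T)
X(h) = 6 + h² (X(h) = h² + 6 = 6 + h²)
X(0)*v(11, -5) + 4*(-1 - 6) = (6 + 0²)*(-5*(6 + 11)) + 4*(-1 - 6) = (6 + 0)*(-5*17) + 4*(-7) = 6*(-85) - 28 = -510 - 28 = -538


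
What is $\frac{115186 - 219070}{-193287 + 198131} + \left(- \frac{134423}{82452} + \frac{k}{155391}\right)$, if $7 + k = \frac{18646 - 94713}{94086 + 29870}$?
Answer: $- \frac{44029526494786971}{1907999341534139} \approx -23.076$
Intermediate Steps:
$k = - \frac{943759}{123956}$ ($k = -7 + \frac{18646 - 94713}{94086 + 29870} = -7 - \frac{76067}{123956} = - \frac{943759}{123956} \approx -7.6137$)
$\frac{115186 - 219070}{-193287 + 198131} + \left(- \frac{134423}{82452} + \frac{k}{155391}\right) = \frac{115186 - 219070}{-193287 + 198131} - \left(\frac{134423}{82452} + \frac{943759}{19261646796}\right) = - \frac{103884}{4844} - \frac{17981153903304}{11028897927943} = \left(-103884\right) \frac{1}{4844} - \frac{17981153903304}{11028897927943} = - \frac{25971}{1211} - \frac{17981153903304}{11028897927943} = - \frac{44029526494786971}{1907999341534139}$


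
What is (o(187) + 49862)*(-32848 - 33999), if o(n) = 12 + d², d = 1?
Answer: -3333994125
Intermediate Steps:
o(n) = 13 (o(n) = 12 + 1² = 12 + 1 = 13)
(o(187) + 49862)*(-32848 - 33999) = (13 + 49862)*(-32848 - 33999) = 49875*(-66847) = -3333994125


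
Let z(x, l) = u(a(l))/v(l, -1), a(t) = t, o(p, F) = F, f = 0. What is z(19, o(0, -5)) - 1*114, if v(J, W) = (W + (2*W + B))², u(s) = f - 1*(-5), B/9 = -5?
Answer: -262651/2304 ≈ -114.00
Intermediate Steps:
B = -45 (B = 9*(-5) = -45)
u(s) = 5 (u(s) = 0 - 1*(-5) = 0 + 5 = 5)
v(J, W) = (-45 + 3*W)² (v(J, W) = (W + (2*W - 45))² = (W + (-45 + 2*W))² = (-45 + 3*W)²)
z(x, l) = 5/2304 (z(x, l) = 5/((9*(-15 - 1)²)) = 5/((9*(-16)²)) = 5/((9*256)) = 5/2304)
z(19, o(0, -5)) - 1*114 = 5/2304 - 1*114 = 5/2304 - 114 = -262651/2304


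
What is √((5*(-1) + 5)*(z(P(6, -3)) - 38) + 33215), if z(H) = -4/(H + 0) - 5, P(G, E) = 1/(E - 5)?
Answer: √33215 ≈ 182.25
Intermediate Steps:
P(G, E) = 1/(-5 + E)
z(H) = -5 - 4/H (z(H) = -4/H - 5 = -5 - 4/H)
√((5*(-1) + 5)*(z(P(6, -3)) - 38) + 33215) = √((5*(-1) + 5)*((-5 - 4/(1/(-5 - 3))) - 38) + 33215) = √((-5 + 5)*((-5 - 4/(1/(-8))) - 38) + 33215) = √(0*((-5 - 4/(-⅛)) - 38) + 33215) = √(0*((-5 - 4*(-8)) - 38) + 33215) = √(0*((-5 + 32) - 38) + 33215) = √(0*(27 - 38) + 33215) = √(0*(-11) + 33215) = √(0 + 33215) = √33215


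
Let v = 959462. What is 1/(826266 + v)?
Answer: 1/1785728 ≈ 5.6000e-7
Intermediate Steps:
1/(826266 + v) = 1/(826266 + 959462) = 1/1785728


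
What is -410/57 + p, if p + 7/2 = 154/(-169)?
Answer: -223567/19266 ≈ -11.604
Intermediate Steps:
p = -1491/338 (p = -7/2 + 154/(-169) = -7/2 + 154*(-1/169) = -7/2 - 154/169 = -1491/338 ≈ -4.4112)
-410/57 + p = -410/57 - 1491/338 = -223567/19266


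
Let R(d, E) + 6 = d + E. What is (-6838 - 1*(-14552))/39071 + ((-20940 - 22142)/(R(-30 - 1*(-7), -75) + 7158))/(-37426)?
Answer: 1019101214839/5157430684642 ≈ 0.19760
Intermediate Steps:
R(d, E) = -6 + E + d (R(d, E) = -6 + (d + E) = -6 + (E + d) = -6 + E + d)
(-6838 - 1*(-14552))/39071 + ((-20940 - 22142)/(R(-30 - 1*(-7), -75) + 7158))/(-37426) = (-6838 - 1*(-14552))/39071 + ((-20940 - 22142)/((-6 - 75 + (-30 - 1*(-7))) + 7158))/(-37426) = (-6838 + 14552)*(1/39071) - 43082/((-6 - 75 + (-30 + 7)) + 7158)*(-1/37426) = 7714*(1/39071) - 43082/((-6 - 75 - 23) + 7158)*(-1/37426) = 7714/39071 - 43082/(-104 + 7158)*(-1/37426) = 7714/39071 - 43082/7054*(-1/37426) = 7714/39071 - 43082*1/7054*(-1/37426) = 7714/39071 - 21541/3527*(-1/37426) = 7714/39071 + 21541/132001502 = 1019101214839/5157430684642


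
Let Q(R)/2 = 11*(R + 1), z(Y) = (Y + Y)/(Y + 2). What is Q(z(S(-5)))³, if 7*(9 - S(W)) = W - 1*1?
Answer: 114933031928/571787 ≈ 2.0101e+5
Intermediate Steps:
S(W) = 64/7 - W/7 (S(W) = 9 - (W - 1*1)/7 = 9 - (W - 1)/7 = 9 - (-1 + W)/7 = 9 + (⅐ - W/7) = 64/7 - W/7)
z(Y) = 2*Y/(2 + Y) (z(Y) = (2*Y)/(2 + Y) = 2*Y/(2 + Y))
Q(R) = 22 + 22*R (Q(R) = 2*(11*(R + 1)) = 2*(11*(1 + R)) = 2*(11 + 11*R) = 22 + 22*R)
Q(z(S(-5)))³ = (22 + 22*(2*(64/7 - ⅐*(-5))/(2 + (64/7 - ⅐*(-5)))))³ = (22 + 22*(2*(64/7 + 5/7)/(2 + (64/7 + 5/7))))³ = (22 + 22*(2*(69/7)/(2 + 69/7)))³ = (22 + 22*(2*(69/7)/(83/7)))³ = (22 + 22*(2*(69/7)*(7/83)))³ = (22 + 22*(138/83))³ = (22 + 3036/83)³ = (4862/83)³ = 114933031928/571787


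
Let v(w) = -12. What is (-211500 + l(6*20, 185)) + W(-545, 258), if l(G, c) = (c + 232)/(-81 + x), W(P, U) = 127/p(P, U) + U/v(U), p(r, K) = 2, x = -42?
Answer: -8669917/41 ≈ -2.1146e+5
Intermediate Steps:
W(P, U) = 127/2 - U/12 (W(P, U) = 127/2 + U/(-12) = 127*(1/2) + U*(-1/12) = 127/2 - U/12)
l(G, c) = -232/123 - c/123 (l(G, c) = (c + 232)/(-81 - 42) = (232 + c)/(-123) = (232 + c)*(-1/123) = -232/123 - c/123)
(-211500 + l(6*20, 185)) + W(-545, 258) = (-211500 + (-232/123 - 1/123*185)) + (127/2 - 1/12*258) = (-211500 + (-232/123 - 185/123)) + (127/2 - 43/2) = (-211500 - 139/41) + 42 = -8671639/41 + 42 = -8669917/41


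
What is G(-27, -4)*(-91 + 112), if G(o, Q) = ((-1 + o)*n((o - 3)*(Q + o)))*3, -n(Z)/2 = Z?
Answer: 3281040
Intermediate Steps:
n(Z) = -2*Z
G(o, Q) = -6*(-1 + o)*(-3 + o)*(Q + o) (G(o, Q) = ((-1 + o)*(-2*(o - 3)*(Q + o)))*3 = ((-1 + o)*(-2*(-3 + o)*(Q + o)))*3 = -2*(-1 + o)*(-3 + o)*(Q + o)*3 = -6*(-1 + o)*(-3 + o)*(Q + o))
G(-27, -4)*(-91 + 112) = (6*(-1 - 27)*(-1*(-27)² + 3*(-4) + 3*(-27) - 1*(-4)*(-27)))*(-91 + 112) = (6*(-28)*(-1*729 - 12 - 81 - 108))*21 = (6*(-28)*(-729 - 12 - 81 - 108))*21 = (6*(-28)*(-930))*21 = 156240*21 = 3281040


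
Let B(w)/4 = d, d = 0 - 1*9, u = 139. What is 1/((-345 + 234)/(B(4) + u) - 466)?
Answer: -103/48109 ≈ -0.0021410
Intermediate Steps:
d = -9 (d = 0 - 9 = -9)
B(w) = -36 (B(w) = 4*(-9) = -36)
1/((-345 + 234)/(B(4) + u) - 466) = 1/((-345 + 234)/(-36 + 139) - 466) = 1/(-111/103 - 466) = 1/(-48109/103) = -103/48109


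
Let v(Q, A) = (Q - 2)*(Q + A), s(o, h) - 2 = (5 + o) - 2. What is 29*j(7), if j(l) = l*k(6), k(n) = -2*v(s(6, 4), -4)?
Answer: -25578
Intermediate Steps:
s(o, h) = 5 + o (s(o, h) = 2 + ((5 + o) - 2) = 2 + (3 + o) = 5 + o)
v(Q, A) = (-2 + Q)*(A + Q)
k(n) = -126 (k(n) = -2*((5 + 6)**2 - 2*(-4) - 2*(5 + 6) - 4*(5 + 6)) = -2*(11**2 + 8 - 2*11 - 4*11) = -2*(121 + 8 - 22 - 44) = -2*63 = -126)
j(l) = -126*l (j(l) = l*(-126) = -126*l)
29*j(7) = 29*(-126*7) = 29*(-882) = -25578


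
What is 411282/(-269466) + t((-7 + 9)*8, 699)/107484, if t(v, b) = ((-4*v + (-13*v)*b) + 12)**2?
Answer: 1405381658623/7140849 ≈ 1.9681e+5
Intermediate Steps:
t(v, b) = (12 - 4*v - 13*b*v)**2 (t(v, b) = ((-4*v - 13*b*v) + 12)**2 = (12 - 4*v - 13*b*v)**2)
411282/(-269466) + t((-7 + 9)*8, 699)/107484 = 411282/(-269466) + (-12 + 4*((-7 + 9)*8) + 13*699*((-7 + 9)*8))**2/107484 = 411282*(-1/269466) + (-12 + 4*(2*8) + 13*699*(2*8))**2*(1/107484) = -68547/44911 + (-12 + 4*16 + 13*699*16)**2*(1/107484) = -68547/44911 + (-12 + 64 + 145392)**2*(1/107484) = -68547/44911 + 145444**2*(1/107484) = -68547/44911 + 21153957136*(1/107484) = -68547/44911 + 31292836/159 = 1405381658623/7140849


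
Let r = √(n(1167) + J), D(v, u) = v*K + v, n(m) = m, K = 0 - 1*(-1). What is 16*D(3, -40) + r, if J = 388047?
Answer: 96 + 3*√43246 ≈ 719.87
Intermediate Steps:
K = 1 (K = 0 + 1 = 1)
D(v, u) = 2*v (D(v, u) = v*1 + v = v + v = 2*v)
r = 3*√43246 (r = √(1167 + 388047) = √389214 = 3*√43246 ≈ 623.87)
16*D(3, -40) + r = 16*(2*3) + 3*√43246 = 16*6 + 3*√43246 = 96 + 3*√43246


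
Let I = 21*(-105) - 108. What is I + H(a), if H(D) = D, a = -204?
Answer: -2517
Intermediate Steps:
I = -2313 (I = -2205 - 108 = -2313)
I + H(a) = -2313 - 204 = -2517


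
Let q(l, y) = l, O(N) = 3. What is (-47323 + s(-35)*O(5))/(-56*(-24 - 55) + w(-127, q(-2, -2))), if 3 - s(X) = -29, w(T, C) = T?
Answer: -47227/4297 ≈ -10.991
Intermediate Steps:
s(X) = 32 (s(X) = 3 - 1*(-29) = 3 + 29 = 32)
(-47323 + s(-35)*O(5))/(-56*(-24 - 55) + w(-127, q(-2, -2))) = (-47323 + 32*3)/(-56*(-24 - 55) - 127) = (-47323 + 96)/(-56*(-79) - 127) = -47227/(4424 - 127) = -47227/4297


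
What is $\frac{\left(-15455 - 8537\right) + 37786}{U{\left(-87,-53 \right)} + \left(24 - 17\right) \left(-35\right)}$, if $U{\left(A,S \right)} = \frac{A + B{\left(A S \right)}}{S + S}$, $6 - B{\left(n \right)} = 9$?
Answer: $- \frac{365541}{6470} \approx -56.498$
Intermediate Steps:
$B{\left(n \right)} = -3$ ($B{\left(n \right)} = 6 - 9 = -3$)
$U{\left(A,S \right)} = \frac{-3 + A}{2 S}$ ($U{\left(A,S \right)} = \frac{A - 3}{S + S} = \frac{-3 + A}{2 S}$)
$\frac{\left(-15455 - 8537\right) + 37786}{U{\left(-87,-53 \right)} + \left(24 - 17\right) \left(-35\right)} = \frac{\left(-15455 - 8537\right) + 37786}{\frac{-3 - 87}{2 \left(-53\right)} + \left(24 - 17\right) \left(-35\right)} = \frac{-23992 + 37786}{\frac{1}{2} \left(- \frac{1}{53}\right) \left(-90\right) + 7 \left(-35\right)} = \frac{13794}{\frac{45}{53} - 245} = \frac{13794}{- \frac{12940}{53}} = 13794 \left(- \frac{53}{12940}\right) = - \frac{365541}{6470}$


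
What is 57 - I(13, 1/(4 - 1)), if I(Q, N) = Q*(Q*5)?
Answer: -788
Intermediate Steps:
I(Q, N) = 5*Q² (I(Q, N) = Q*(5*Q) = 5*Q²)
57 - I(13, 1/(4 - 1)) = 57 - 5*13² = 57 - 5*169 = 57 - 1*845 = 57 - 845 = -788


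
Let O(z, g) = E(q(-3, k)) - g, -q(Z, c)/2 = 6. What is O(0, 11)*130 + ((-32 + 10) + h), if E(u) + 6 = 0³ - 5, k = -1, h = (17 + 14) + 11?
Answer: -2840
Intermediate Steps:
h = 42 (h = 31 + 11 = 42)
q(Z, c) = -12 (q(Z, c) = -2*6 = -12)
E(u) = -11 (E(u) = -6 + (0³ - 5) = -6 + (0 - 5) = -6 - 5 = -11)
O(z, g) = -11 - g
O(0, 11)*130 + ((-32 + 10) + h) = (-11 - 1*11)*130 + ((-32 + 10) + 42) = (-11 - 11)*130 + (-22 + 42) = -22*130 + 20 = -2860 + 20 = -2840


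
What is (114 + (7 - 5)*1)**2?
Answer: 13456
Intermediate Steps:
(114 + (7 - 5)*1)**2 = (114 + 2*1)**2 = (114 + 2)**2 = 116**2 = 13456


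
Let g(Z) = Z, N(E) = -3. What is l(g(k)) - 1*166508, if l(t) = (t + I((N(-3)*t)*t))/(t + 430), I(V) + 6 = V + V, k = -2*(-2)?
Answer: -5161755/31 ≈ -1.6651e+5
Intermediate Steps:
k = 4
I(V) = -6 + 2*V (I(V) = -6 + (V + V) = -6 + 2*V)
l(t) = (-6 + t - 6*t**2)/(430 + t) (l(t) = (t + (-6 + 2*((-3*t)*t)))/(t + 430) = (t + (-6 + 2*(-3*t**2)))/(430 + t) = (t + (-6 - 6*t**2))/(430 + t) = (-6 + t - 6*t**2)/(430 + t))
l(g(k)) - 1*166508 = (-6 + 4 - 6*4**2)/(430 + 4) - 1*166508 = (-6 + 4 - 6*16)/434 - 166508 = (-6 + 4 - 96)/434 - 166508 = (1/434)*(-98) - 166508 = -7/31 - 166508 = -5161755/31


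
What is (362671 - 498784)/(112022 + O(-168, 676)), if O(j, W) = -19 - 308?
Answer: -136113/111695 ≈ -1.2186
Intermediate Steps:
O(j, W) = -327
(362671 - 498784)/(112022 + O(-168, 676)) = (362671 - 498784)/(112022 - 327) = -136113/111695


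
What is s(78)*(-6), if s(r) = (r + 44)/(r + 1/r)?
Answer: -57096/6085 ≈ -9.3831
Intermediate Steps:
s(r) = (44 + r)/(r + 1/r)
s(78)*(-6) = (78*(44 + 78)/(1 + 78**2))*(-6) = (78*122/(1 + 6084))*(-6) = (78*122/6085)*(-6) = (78*(1/6085)*122)*(-6) = (9516/6085)*(-6) = -57096/6085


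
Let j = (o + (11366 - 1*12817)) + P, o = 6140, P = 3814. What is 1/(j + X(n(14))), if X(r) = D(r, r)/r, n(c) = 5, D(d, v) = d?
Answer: 1/8504 ≈ 0.00011759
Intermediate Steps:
X(r) = 1 (X(r) = r/r = 1)
j = 8503 (j = (6140 + (11366 - 1*12817)) + 3814 = (6140 + (11366 - 12817)) + 3814 = (6140 - 1451) + 3814 = 4689 + 3814 = 8503)
1/(j + X(n(14))) = 1/(8503 + 1) = 1/8504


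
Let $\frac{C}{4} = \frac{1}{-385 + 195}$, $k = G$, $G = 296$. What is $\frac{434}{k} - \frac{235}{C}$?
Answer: $\frac{1652267}{148} \approx 11164.0$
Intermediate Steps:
$k = 296$
$C = - \frac{2}{95}$ ($C = \frac{4}{-385 + 195} = \frac{4}{-190} = 4 \left(- \frac{1}{190}\right) = - \frac{2}{95} \approx -0.021053$)
$\frac{434}{k} - \frac{235}{C} = \frac{434}{296} - \frac{235}{- \frac{2}{95}} = 434 \cdot \frac{1}{296} - - \frac{22325}{2} = \frac{217}{148} + \frac{22325}{2} = \frac{1652267}{148}$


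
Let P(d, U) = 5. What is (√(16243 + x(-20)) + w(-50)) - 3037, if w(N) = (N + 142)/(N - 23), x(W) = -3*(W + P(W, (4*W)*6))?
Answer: -221793/73 + 4*√1018 ≈ -2910.6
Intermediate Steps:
x(W) = -15 - 3*W (x(W) = -3*(W + 5) = -3*(5 + W) = -15 - 3*W)
w(N) = (142 + N)/(-23 + N)
(√(16243 + x(-20)) + w(-50)) - 3037 = (√(16243 + (-15 - 3*(-20))) + (142 - 50)/(-23 - 50)) - 3037 = (√(16243 + (-15 + 60)) + 92/(-73)) - 3037 = (√(16243 + 45) - 1/73*92) - 3037 = (√16288 - 92/73) - 3037 = (4*√1018 - 92/73) - 3037 = (-92/73 + 4*√1018) - 3037 = -221793/73 + 4*√1018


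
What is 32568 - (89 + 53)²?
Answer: 12404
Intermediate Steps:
32568 - (89 + 53)² = 32568 - 1*142² = 32568 - 1*20164 = 32568 - 20164 = 12404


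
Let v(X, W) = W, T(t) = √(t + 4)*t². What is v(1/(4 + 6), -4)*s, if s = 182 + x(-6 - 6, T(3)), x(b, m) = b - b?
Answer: -728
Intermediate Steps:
T(t) = t²*√(4 + t) (T(t) = √(4 + t)*t² = t²*√(4 + t))
x(b, m) = 0
s = 182 (s = 182 + 0 = 182)
v(1/(4 + 6), -4)*s = -4*182 = -728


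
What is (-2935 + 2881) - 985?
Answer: -1039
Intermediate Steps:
(-2935 + 2881) - 985 = -54 - 985 = -1039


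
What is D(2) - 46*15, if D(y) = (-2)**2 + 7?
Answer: -679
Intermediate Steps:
D(y) = 11 (D(y) = 4 + 7 = 11)
D(2) - 46*15 = 11 - 46*15 = 11 - 690 = -679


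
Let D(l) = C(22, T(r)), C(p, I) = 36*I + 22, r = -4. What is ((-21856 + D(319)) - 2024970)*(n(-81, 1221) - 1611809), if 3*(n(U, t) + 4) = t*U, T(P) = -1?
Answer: 3366601495200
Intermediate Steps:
n(U, t) = -4 + U*t/3 (n(U, t) = -4 + (t*U)/3 = -4 + (U*t)/3 = -4 + U*t/3)
C(p, I) = 22 + 36*I
D(l) = -14 (D(l) = 22 + 36*(-1) = 22 - 36 = -14)
((-21856 + D(319)) - 2024970)*(n(-81, 1221) - 1611809) = ((-21856 - 14) - 2024970)*((-4 + (⅓)*(-81)*1221) - 1611809) = (-21870 - 2024970)*((-4 - 32967) - 1611809) = -2046840*(-32971 - 1611809) = -2046840*(-1644780) = 3366601495200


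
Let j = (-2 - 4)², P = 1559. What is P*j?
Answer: 56124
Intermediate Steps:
j = 36 (j = (-6)² = 36)
P*j = 1559*36 = 56124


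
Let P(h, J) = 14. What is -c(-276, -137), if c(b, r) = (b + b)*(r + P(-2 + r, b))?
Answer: -67896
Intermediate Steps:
c(b, r) = 2*b*(14 + r) (c(b, r) = (b + b)*(r + 14) = (2*b)*(14 + r) = 2*b*(14 + r))
-c(-276, -137) = -2*(-276)*(14 - 137) = -2*(-276)*(-123) = -1*67896 = -67896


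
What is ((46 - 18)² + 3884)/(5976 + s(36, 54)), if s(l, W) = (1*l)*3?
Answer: 389/507 ≈ 0.76726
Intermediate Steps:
s(l, W) = 3*l (s(l, W) = l*3 = 3*l)
((46 - 18)² + 3884)/(5976 + s(36, 54)) = ((46 - 18)² + 3884)/(5976 + 3*36) = (28² + 3884)/(5976 + 108) = (784 + 3884)/6084 = 4668*(1/6084) = 389/507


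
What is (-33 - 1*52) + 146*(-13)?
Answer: -1983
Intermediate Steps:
(-33 - 1*52) + 146*(-13) = (-33 - 52) - 1898 = -85 - 1898 = -1983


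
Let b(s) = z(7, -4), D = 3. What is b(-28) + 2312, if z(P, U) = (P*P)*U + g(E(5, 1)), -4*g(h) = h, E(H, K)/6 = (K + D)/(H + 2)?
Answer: 14806/7 ≈ 2115.1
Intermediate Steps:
E(H, K) = 6*(3 + K)/(2 + H) (E(H, K) = 6*((K + 3)/(H + 2)) = 6*((3 + K)/(2 + H)) = 6*(3 + K)/(2 + H))
g(h) = -h/4
z(P, U) = -6/7 + U*P² (z(P, U) = (P*P)*U - 3*(3 + 1)/(2*(2 + 5)) = P²*U - 3*4/(2*7) = U*P² - 3*4/(2*7) = U*P² - ¼*24/7 = U*P² - 6/7 = -6/7 + U*P²)
b(s) = -1378/7 (b(s) = -6/7 - 4*7² = -6/7 - 4*49 = -6/7 - 196 = -1378/7)
b(-28) + 2312 = -1378/7 + 2312 = 14806/7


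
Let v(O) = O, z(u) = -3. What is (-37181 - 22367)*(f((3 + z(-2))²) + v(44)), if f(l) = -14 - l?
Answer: -1786440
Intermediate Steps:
(-37181 - 22367)*(f((3 + z(-2))²) + v(44)) = (-37181 - 22367)*((-14 - (3 - 3)²) + 44) = -59548*((-14 - 1*0²) + 44) = -59548*((-14 - 1*0) + 44) = -59548*((-14 + 0) + 44) = -59548*(-14 + 44) = -59548*30 = -1786440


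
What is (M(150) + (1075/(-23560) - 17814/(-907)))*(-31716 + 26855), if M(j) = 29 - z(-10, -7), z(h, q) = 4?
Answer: -926453921343/4273784 ≈ -2.1678e+5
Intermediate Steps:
M(j) = 25 (M(j) = 29 - 1*4 = 29 - 4 = 25)
(M(150) + (1075/(-23560) - 17814/(-907)))*(-31716 + 26855) = (25 + (1075/(-23560) - 17814/(-907)))*(-31716 + 26855) = (25 + (1075*(-1/23560) - 17814*(-1/907)))*(-4861) = (25 + (-215/4712 + 17814/907))*(-4861) = (25 + 83744563/4273784)*(-4861) = (190589163/4273784)*(-4861) = -926453921343/4273784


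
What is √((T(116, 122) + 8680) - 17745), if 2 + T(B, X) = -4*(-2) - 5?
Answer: 2*I*√2266 ≈ 95.205*I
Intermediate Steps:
T(B, X) = 1 (T(B, X) = -2 + (-4*(-2) - 5) = -2 + (8 - 5) = -2 + 3 = 1)
√((T(116, 122) + 8680) - 17745) = √((1 + 8680) - 17745) = √(8681 - 17745) = √(-9064) = 2*I*√2266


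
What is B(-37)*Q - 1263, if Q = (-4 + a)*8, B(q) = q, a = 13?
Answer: -3927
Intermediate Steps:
Q = 72 (Q = (-4 + 13)*8 = 9*8 = 72)
B(-37)*Q - 1263 = -37*72 - 1263 = -2664 - 1263 = -3927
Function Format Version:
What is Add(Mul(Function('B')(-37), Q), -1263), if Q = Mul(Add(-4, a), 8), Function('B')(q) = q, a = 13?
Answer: -3927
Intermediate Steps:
Q = 72 (Q = Mul(Add(-4, 13), 8) = Mul(9, 8) = 72)
Add(Mul(Function('B')(-37), Q), -1263) = Add(Mul(-37, 72), -1263) = Add(-2664, -1263) = -3927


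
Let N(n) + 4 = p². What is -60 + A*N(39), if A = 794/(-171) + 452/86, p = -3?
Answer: -418660/7353 ≈ -56.937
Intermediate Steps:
A = 4504/7353 (A = 794*(-1/171) + 452*(1/86) = -794/171 + 226/43 = 4504/7353 ≈ 0.61254)
N(n) = 5 (N(n) = -4 + (-3)² = -4 + 9 = 5)
-60 + A*N(39) = -60 + (4504/7353)*5 = -60 + 22520/7353 = -418660/7353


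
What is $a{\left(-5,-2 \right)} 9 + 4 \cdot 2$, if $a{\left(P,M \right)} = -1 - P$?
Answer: $44$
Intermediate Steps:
$a{\left(-5,-2 \right)} 9 + 4 \cdot 2 = \left(-1 - -5\right) 9 + 4 \cdot 2 = \left(-1 + 5\right) 9 + 8 = 4 \cdot 9 + 8 = 36 + 8 = 44$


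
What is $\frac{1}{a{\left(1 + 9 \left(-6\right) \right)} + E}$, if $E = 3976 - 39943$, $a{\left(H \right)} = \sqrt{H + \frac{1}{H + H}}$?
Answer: $- \frac{1270834}{45708088351} - \frac{i \sqrt{595614}}{137124265053} \approx -2.7803 \cdot 10^{-5} - 5.6282 \cdot 10^{-9} i$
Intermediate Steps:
$a{\left(H \right)} = \sqrt{H + \frac{1}{2 H}}$
$E = -35967$ ($E = 3976 - 39943 = -35967$)
$\frac{1}{a{\left(1 + 9 \left(-6\right) \right)} + E} = \frac{1}{\frac{\sqrt{\frac{2}{1 + 9 \left(-6\right)} + 4 \left(1 + 9 \left(-6\right)\right)}}{2} - 35967} = \frac{1}{\frac{\sqrt{\frac{2}{1 - 54} + 4 \left(1 - 54\right)}}{2} - 35967} = \frac{1}{\frac{\sqrt{\frac{2}{-53} + 4 \left(-53\right)}}{2} - 35967} = \frac{1}{\frac{\sqrt{2 \left(- \frac{1}{53}\right) - 212}}{2} - 35967} = \frac{1}{\frac{\sqrt{- \frac{2}{53} - 212}}{2} - 35967} = \frac{1}{\frac{\sqrt{- \frac{11238}{53}}}{2} - 35967} = \frac{1}{\frac{\frac{1}{53} i \sqrt{595614}}{2} - 35967} = \frac{1}{\frac{i \sqrt{595614}}{106} - 35967} = \frac{1}{-35967 + \frac{i \sqrt{595614}}{106}}$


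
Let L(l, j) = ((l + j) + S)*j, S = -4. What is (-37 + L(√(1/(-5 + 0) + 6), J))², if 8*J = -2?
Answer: 1653589/1280 + 115*√145/32 ≈ 1335.1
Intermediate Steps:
J = -¼ (J = (⅛)*(-2) = -¼ ≈ -0.25000)
L(l, j) = j*(-4 + j + l) (L(l, j) = ((l + j) - 4)*j = ((j + l) - 4)*j = (-4 + j + l)*j = j*(-4 + j + l))
(-37 + L(√(1/(-5 + 0) + 6), J))² = (-37 - (-4 - ¼ + √(1/(-5 + 0) + 6))/4)² = (-37 - (-4 - ¼ + √(1/(-5) + 6))/4)² = (-37 - (-4 - ¼ + √(-⅕ + 6))/4)² = (-37 - (-4 - ¼ + √(29/5))/4)² = (-37 - (-4 - ¼ + √145/5)/4)² = (-37 - (-17/4 + √145/5)/4)² = (-37 + (17/16 - √145/20))² = (-575/16 - √145/20)²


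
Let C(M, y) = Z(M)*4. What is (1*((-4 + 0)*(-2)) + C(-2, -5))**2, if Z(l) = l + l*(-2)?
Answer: 256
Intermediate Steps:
Z(l) = -l (Z(l) = l - 2*l = -l)
C(M, y) = -4*M (C(M, y) = -M*4 = -4*M)
(1*((-4 + 0)*(-2)) + C(-2, -5))**2 = (1*((-4 + 0)*(-2)) - 4*(-2))**2 = (1*(-4*(-2)) + 8)**2 = (1*8 + 8)**2 = (8 + 8)**2 = 16**2 = 256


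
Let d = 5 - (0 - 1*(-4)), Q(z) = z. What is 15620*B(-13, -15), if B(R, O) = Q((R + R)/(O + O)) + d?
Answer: 87472/3 ≈ 29157.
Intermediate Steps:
d = 1 (d = 5 - (0 + 4) = 5 - 1*4 = 5 - 4 = 1)
B(R, O) = 1 + R/O (B(R, O) = (R + R)/(O + O) + 1 = (2*R)/((2*O)) + 1 = (2*R)*(1/(2*O)) + 1 = R/O + 1 = 1 + R/O)
15620*B(-13, -15) = 15620*((-15 - 13)/(-15)) = 15620*(-1/15*(-28)) = 15620*(28/15) = 87472/3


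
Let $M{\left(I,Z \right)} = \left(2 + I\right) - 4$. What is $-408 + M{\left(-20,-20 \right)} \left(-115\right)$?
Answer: $2122$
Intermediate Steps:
$M{\left(I,Z \right)} = -2 + I$
$-408 + M{\left(-20,-20 \right)} \left(-115\right) = -408 + \left(-2 - 20\right) \left(-115\right) = -408 - -2530 = -408 + 2530 = 2122$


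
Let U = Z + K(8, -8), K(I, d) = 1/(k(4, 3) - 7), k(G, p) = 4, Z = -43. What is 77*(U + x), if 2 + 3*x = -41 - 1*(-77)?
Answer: -2464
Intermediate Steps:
K(I, d) = -⅓ (K(I, d) = 1/(4 - 7) = 1/(-3) = -⅓)
x = 34/3 (x = -⅔ + (-41 - 1*(-77))/3 = -⅔ + (-41 + 77)/3 = -⅔ + (⅓)*36 = -⅔ + 12 = 34/3 ≈ 11.333)
U = -130/3 (U = -43 - ⅓ = -130/3 ≈ -43.333)
77*(U + x) = 77*(-130/3 + 34/3) = 77*(-32) = -2464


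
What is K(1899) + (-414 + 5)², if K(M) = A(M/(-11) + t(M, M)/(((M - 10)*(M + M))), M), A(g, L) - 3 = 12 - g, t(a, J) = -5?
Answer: 13216397359465/78918642 ≈ 1.6747e+5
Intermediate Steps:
A(g, L) = 15 - g (A(g, L) = 3 + (12 - g) = 15 - g)
K(M) = 15 + M/11 + 5/(2*M*(-10 + M)) (K(M) = 15 - (M/(-11) - 5*1/((M - 10)*(M + M))) = 15 - (M*(-1/11) - 5*1/(2*M*(-10 + M))) = 15 - (-M/11 - 5*1/(2*M*(-10 + M))) = 15 - (-M/11 - 5/(2*M*(-10 + M))) = 15 + (M/11 + 5/(2*M*(-10 + M))) = 15 + M/11 + 5/(2*M*(-10 + M)))
K(1899) + (-414 + 5)² = (1/22)*(55 - 3300*1899 + 2*1899³ + 310*1899²)/(1899*(-10 + 1899)) + (-414 + 5)² = (1/22)*(1/1899)*(55 - 6266700 + 2*6848175699 + 310*3606201)/1889 + (-409)² = (1/22)*(1/1899)*(1/1889)*(55 - 6266700 + 13696351398 + 1117922310) + 167281 = (1/22)*(1/1899)*(1/1889)*14808007063 + 167281 = 14808007063/78918642 + 167281 = 13216397359465/78918642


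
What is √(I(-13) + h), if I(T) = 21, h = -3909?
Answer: 36*I*√3 ≈ 62.354*I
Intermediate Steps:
√(I(-13) + h) = √(21 - 3909) = √(-3888) = 36*I*√3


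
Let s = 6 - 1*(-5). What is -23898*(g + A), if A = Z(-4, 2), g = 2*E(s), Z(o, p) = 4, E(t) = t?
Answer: -621348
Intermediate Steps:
s = 11 (s = 6 + 5 = 11)
g = 22 (g = 2*11 = 22)
A = 4
-23898*(g + A) = -23898*(22 + 4) = -23898*26 = -621348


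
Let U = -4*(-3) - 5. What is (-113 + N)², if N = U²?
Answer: 4096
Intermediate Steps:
U = 7 (U = 12 - 5 = 7)
N = 49 (N = 7² = 49)
(-113 + N)² = (-113 + 49)² = (-64)² = 4096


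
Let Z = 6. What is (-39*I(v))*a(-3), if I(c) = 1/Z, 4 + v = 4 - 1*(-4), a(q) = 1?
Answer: -13/2 ≈ -6.5000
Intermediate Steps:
v = 4 (v = -4 + (4 - 1*(-4)) = -4 + (4 + 4) = -4 + 8 = 4)
I(c) = ⅙ (I(c) = 1/6 = ⅙)
(-39*I(v))*a(-3) = -39*⅙*1 = -13/2*1 = -13/2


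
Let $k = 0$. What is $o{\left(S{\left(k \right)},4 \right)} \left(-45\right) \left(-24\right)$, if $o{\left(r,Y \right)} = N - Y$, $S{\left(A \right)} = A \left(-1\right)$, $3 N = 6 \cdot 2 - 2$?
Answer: $-720$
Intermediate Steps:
$N = \frac{10}{3}$ ($N = \frac{6 \cdot 2 - 2}{3} = \frac{12 - 2}{3} = \frac{1}{3} \cdot 10 = \frac{10}{3} \approx 3.3333$)
$S{\left(A \right)} = - A$
$o{\left(r,Y \right)} = \frac{10}{3} - Y$
$o{\left(S{\left(k \right)},4 \right)} \left(-45\right) \left(-24\right) = \left(\frac{10}{3} - 4\right) \left(-45\right) \left(-24\right) = \left(- \frac{2}{3}\right) \left(-45\right) \left(-24\right) = 30 \left(-24\right) = -720$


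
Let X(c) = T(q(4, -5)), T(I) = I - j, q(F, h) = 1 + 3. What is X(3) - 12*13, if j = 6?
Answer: -158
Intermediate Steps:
q(F, h) = 4
T(I) = -6 + I (T(I) = I - 1*6 = I - 6 = -6 + I)
X(c) = -2 (X(c) = -6 + 4 = -2)
X(3) - 12*13 = -2 - 12*13 = -2 - 156 = -158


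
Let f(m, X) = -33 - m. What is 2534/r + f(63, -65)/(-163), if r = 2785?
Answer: 680402/453955 ≈ 1.4988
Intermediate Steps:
2534/r + f(63, -65)/(-163) = 2534/2785 + (-33 - 1*63)/(-163) = 2534*(1/2785) + (-33 - 63)*(-1/163) = 2534/2785 - 96*(-1/163) = 2534/2785 + 96/163 = 680402/453955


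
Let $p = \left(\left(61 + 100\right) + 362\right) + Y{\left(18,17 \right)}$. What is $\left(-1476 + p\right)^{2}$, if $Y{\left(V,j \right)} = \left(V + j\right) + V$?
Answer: $810000$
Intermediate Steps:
$Y{\left(V,j \right)} = j + 2 V$
$p = 576$ ($p = \left(\left(61 + 100\right) + 362\right) + \left(17 + 2 \cdot 18\right) = \left(161 + 362\right) + \left(17 + 36\right) = 523 + 53 = 576$)
$\left(-1476 + p\right)^{2} = \left(-1476 + 576\right)^{2} = \left(-900\right)^{2} = 810000$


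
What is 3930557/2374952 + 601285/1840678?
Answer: 4331456405483/2185760948728 ≈ 1.9817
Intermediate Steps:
3930557/2374952 + 601285/1840678 = 4331456405483/2185760948728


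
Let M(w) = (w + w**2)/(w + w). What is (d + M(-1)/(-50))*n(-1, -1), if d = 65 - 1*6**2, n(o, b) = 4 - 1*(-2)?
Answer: 174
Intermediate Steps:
n(o, b) = 6 (n(o, b) = 4 + 2 = 6)
M(w) = (w + w**2)/(2*w) (M(w) = (w + w**2)/((2*w)) = (w + w**2)*(1/(2*w)) = (w + w**2)/(2*w))
d = 29 (d = 65 - 1*36 = 65 - 36 = 29)
(d + M(-1)/(-50))*n(-1, -1) = (29 + (1/2 + (1/2)*(-1))/(-50))*6 = (29 + (1/2 - 1/2)*(-1/50))*6 = (29 + 0*(-1/50))*6 = (29 + 0)*6 = 29*6 = 174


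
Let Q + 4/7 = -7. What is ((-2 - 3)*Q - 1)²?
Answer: 66564/49 ≈ 1358.4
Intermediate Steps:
Q = -53/7 (Q = -4/7 - 7 = -53/7 ≈ -7.5714)
((-2 - 3)*Q - 1)² = ((-2 - 3)*(-53/7) - 1)² = (-5*(-53/7) - 1)² = (265/7 - 1)² = (258/7)² = 66564/49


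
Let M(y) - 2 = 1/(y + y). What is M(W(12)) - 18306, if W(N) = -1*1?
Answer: -36609/2 ≈ -18305.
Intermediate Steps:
W(N) = -1
M(y) = 2 + 1/(2*y) (M(y) = 2 + 1/(y + y) = 2 + 1/(2*y))
M(W(12)) - 18306 = (2 + (½)/(-1)) - 18306 = (2 + (½)*(-1)) - 18306 = (2 - ½) - 18306 = 3/2 - 18306 = -36609/2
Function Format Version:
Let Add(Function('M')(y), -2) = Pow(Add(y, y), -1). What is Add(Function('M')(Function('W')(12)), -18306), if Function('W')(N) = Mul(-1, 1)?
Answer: Rational(-36609, 2) ≈ -18305.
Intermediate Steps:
Function('W')(N) = -1
Function('M')(y) = Add(2, Mul(Rational(1, 2), Pow(y, -1))) (Function('M')(y) = Add(2, Pow(Add(y, y), -1)) = Add(2, Pow(Mul(2, y), -1)) = Add(2, Mul(Rational(1, 2), Pow(y, -1))))
Add(Function('M')(Function('W')(12)), -18306) = Add(Add(2, Mul(Rational(1, 2), Pow(-1, -1))), -18306) = Add(Add(2, Mul(Rational(1, 2), -1)), -18306) = Add(Add(2, Rational(-1, 2)), -18306) = Add(Rational(3, 2), -18306) = Rational(-36609, 2)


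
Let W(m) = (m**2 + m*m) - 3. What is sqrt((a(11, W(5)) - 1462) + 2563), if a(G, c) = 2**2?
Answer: sqrt(1105) ≈ 33.242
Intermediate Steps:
W(m) = -3 + 2*m**2 (W(m) = (m**2 + m**2) - 3 = 2*m**2 - 3 = -3 + 2*m**2)
a(G, c) = 4
sqrt((a(11, W(5)) - 1462) + 2563) = sqrt((4 - 1462) + 2563) = sqrt(-1458 + 2563) = sqrt(1105)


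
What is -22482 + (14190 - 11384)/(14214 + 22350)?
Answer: -411014521/18282 ≈ -22482.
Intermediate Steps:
-22482 + (14190 - 11384)/(14214 + 22350) = -22482 + 2806/36564 = -22482 + 2806*(1/36564) = -22482 + 1403/18282 = -411014521/18282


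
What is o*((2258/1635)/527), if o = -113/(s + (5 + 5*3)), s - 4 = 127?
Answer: -255154/130108395 ≈ -0.0019611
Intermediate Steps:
s = 131 (s = 4 + 127 = 131)
o = -113/151 (o = -113/(131 + (5 + 5*3)) = -113/(131 + (5 + 15)) = -113/(131 + 20) = -113/151 ≈ -0.74834)
o*((2258/1635)/527) = -113*2258/1635/(151*527) = -113*2258*(1/1635)/(151*527) = -255154/(246885*527) = -113/151*2258/861645 = -255154/130108395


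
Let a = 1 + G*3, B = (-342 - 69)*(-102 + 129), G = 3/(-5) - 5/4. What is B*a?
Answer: 1009827/20 ≈ 50491.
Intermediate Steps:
G = -37/20 (G = 3*(-1/5) - 5*1/4 = -3/5 - 5/4 = -37/20 ≈ -1.8500)
B = -11097 (B = -411*27 = -11097)
a = -91/20 (a = 1 - 37/20*3 = 1 - 111/20 = -91/20 ≈ -4.5500)
B*a = -11097*(-91/20) = 1009827/20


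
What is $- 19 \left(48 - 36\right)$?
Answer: $-228$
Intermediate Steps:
$- 19 \left(48 - 36\right) = \left(-19\right) 12 = -228$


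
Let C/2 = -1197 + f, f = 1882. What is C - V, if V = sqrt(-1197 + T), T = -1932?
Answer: 1370 - I*sqrt(3129) ≈ 1370.0 - 55.937*I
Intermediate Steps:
C = 1370 (C = 2*(-1197 + 1882) = 2*685 = 1370)
V = I*sqrt(3129) (V = sqrt(-1197 - 1932) = sqrt(-3129) = I*sqrt(3129) ≈ 55.937*I)
C - V = 1370 - I*sqrt(3129)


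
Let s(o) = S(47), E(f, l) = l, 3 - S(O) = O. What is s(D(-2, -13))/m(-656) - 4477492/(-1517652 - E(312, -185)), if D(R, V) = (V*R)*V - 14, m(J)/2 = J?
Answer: 1485309513/497729176 ≈ 2.9842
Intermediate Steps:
S(O) = 3 - O
m(J) = 2*J
D(R, V) = -14 + R*V² (D(R, V) = (R*V)*V - 14 = R*V² - 14 = -14 + R*V²)
s(o) = -44 (s(o) = 3 - 1*47 = 3 - 47 = -44)
s(D(-2, -13))/m(-656) - 4477492/(-1517652 - E(312, -185)) = -44/(2*(-656)) - 4477492/(-1517652 - 1*(-185)) = -44/(-1312) - 4477492/(-1517652 + 185) = -44*(-1/1312) - 4477492/(-1517467) = 11/328 - 4477492*(-1/1517467) = 11/328 + 4477492/1517467 = 1485309513/497729176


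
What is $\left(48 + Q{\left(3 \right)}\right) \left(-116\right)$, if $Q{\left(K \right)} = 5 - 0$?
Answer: $-6148$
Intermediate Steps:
$Q{\left(K \right)} = 5$ ($Q{\left(K \right)} = 5 + 0 = 5$)
$\left(48 + Q{\left(3 \right)}\right) \left(-116\right) = \left(48 + 5\right) \left(-116\right) = 53 \left(-116\right) = -6148$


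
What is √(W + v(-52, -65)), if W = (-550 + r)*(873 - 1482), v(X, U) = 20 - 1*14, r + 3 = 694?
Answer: I*√85863 ≈ 293.02*I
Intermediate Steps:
r = 691 (r = -3 + 694 = 691)
v(X, U) = 6 (v(X, U) = 20 - 14 = 6)
W = -85869 (W = (-550 + 691)*(873 - 1482) = 141*(-609) = -85869)
√(W + v(-52, -65)) = √(-85869 + 6) = √(-85863) = I*√85863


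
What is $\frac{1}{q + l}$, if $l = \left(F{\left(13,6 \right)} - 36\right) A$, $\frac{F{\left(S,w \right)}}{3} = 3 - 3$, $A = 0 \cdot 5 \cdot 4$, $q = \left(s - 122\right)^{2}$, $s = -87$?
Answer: $\frac{1}{43681} \approx 2.2893 \cdot 10^{-5}$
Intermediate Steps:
$q = 43681$ ($q = \left(-87 - 122\right)^{2} = \left(-209\right)^{2} = 43681$)
$A = 0$ ($A = 0 \cdot 4 = 0$)
$F{\left(S,w \right)} = 0$ ($F{\left(S,w \right)} = 3 \left(3 - 3\right) = 3 \cdot 0 = 0$)
$l = 0$ ($l = \left(0 - 36\right) 0 = \left(-36\right) 0 = 0$)
$\frac{1}{q + l} = \frac{1}{43681 + 0} = \frac{1}{43681}$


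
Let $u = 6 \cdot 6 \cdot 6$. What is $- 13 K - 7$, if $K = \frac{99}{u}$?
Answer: $- \frac{311}{24} \approx -12.958$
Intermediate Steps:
$u = 216$ ($u = 36 \cdot 6 = 216$)
$K = \frac{11}{24}$ ($K = \frac{99}{216} = 99 \cdot \frac{1}{216} = \frac{11}{24} \approx 0.45833$)
$- 13 K - 7 = \left(-13\right) \frac{11}{24} - 7 = - \frac{143}{24} - 7 = - \frac{311}{24}$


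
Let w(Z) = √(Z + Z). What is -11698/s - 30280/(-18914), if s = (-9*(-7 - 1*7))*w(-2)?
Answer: 15140/9457 + 5849*I/126 ≈ 1.6009 + 46.421*I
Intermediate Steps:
w(Z) = √2*√Z (w(Z) = √(2*Z) = √2*√Z)
s = 252*I (s = (-9*(-7 - 1*7))*(√2*√(-2)) = (-9*(-7 - 7))*(√2*(I*√2)) = (-9*(-14))*(2*I) = 126*(2*I) = 252*I ≈ 252.0*I)
-11698/s - 30280/(-18914) = -11698*(-I/252) - 30280/(-18914) = -(-5849)*I/126 - 30280*(-1/18914) = 5849*I/126 + 15140/9457 = 15140/9457 + 5849*I/126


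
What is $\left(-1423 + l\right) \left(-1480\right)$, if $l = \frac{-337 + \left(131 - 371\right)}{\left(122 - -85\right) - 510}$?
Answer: $\frac{637276160}{303} \approx 2.1032 \cdot 10^{6}$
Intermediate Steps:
$l = \frac{577}{303}$ ($l = \frac{-337 - 240}{\left(122 + 85\right) - 510} = - \frac{577}{207 - 510} = - \frac{577}{-303} = \left(-577\right) \left(- \frac{1}{303}\right) = \frac{577}{303} \approx 1.9043$)
$\left(-1423 + l\right) \left(-1480\right) = \left(-1423 + \frac{577}{303}\right) \left(-1480\right) = \left(- \frac{430592}{303}\right) \left(-1480\right) = \frac{637276160}{303}$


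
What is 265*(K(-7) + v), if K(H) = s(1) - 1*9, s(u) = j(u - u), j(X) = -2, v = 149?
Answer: 36570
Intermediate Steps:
s(u) = -2
K(H) = -11 (K(H) = -2 - 1*9 = -2 - 9 = -11)
265*(K(-7) + v) = 265*(-11 + 149) = 265*138 = 36570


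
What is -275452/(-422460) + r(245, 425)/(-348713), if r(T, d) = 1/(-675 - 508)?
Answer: 28407879891992/43569089694585 ≈ 0.65202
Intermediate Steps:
r(T, d) = -1/1183 (r(T, d) = 1/(-1183) = -1/1183)
-275452/(-422460) + r(245, 425)/(-348713) = -275452/(-422460) - 1/1183/(-348713) = -275452*(-1/422460) - 1/1183*(-1/348713) = 68863/105615 + 1/412527479 = 28407879891992/43569089694585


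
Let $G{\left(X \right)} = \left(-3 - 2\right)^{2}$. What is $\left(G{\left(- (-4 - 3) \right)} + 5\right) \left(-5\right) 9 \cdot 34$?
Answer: $-45900$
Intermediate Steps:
$G{\left(X \right)} = 25$ ($G{\left(X \right)} = \left(-5\right)^{2} = 25$)
$\left(G{\left(- (-4 - 3) \right)} + 5\right) \left(-5\right) 9 \cdot 34 = \left(25 + 5\right) \left(-5\right) 9 \cdot 34 = 30 \left(-5\right) 9 \cdot 34 = \left(-150\right) 9 \cdot 34 = \left(-1350\right) 34 = -45900$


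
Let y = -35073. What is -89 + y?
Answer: -35162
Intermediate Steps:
-89 + y = -89 - 35073 = -35162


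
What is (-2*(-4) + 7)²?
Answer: 225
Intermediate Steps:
(-2*(-4) + 7)² = (8 + 7)² = 15² = 225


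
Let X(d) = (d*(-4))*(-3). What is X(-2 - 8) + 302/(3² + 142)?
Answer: -118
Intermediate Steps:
X(d) = 12*d (X(d) = -4*d*(-3) = 12*d)
X(-2 - 8) + 302/(3² + 142) = 12*(-2 - 8) + 302/(3² + 142) = 12*(-10) + 302/(9 + 142) = -120 + 302/151 = -120 + 302*(1/151) = -120 + 2 = -118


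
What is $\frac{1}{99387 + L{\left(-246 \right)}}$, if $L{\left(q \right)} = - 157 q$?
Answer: $\frac{1}{138009} \approx 7.2459 \cdot 10^{-6}$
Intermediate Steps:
$\frac{1}{99387 + L{\left(-246 \right)}} = \frac{1}{99387 - -38622} = \frac{1}{99387 + 38622} = \frac{1}{138009}$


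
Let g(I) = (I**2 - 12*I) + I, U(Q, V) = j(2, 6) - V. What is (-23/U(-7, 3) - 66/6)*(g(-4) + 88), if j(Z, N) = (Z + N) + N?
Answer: -21312/11 ≈ -1937.5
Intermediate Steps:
j(Z, N) = Z + 2*N (j(Z, N) = (N + Z) + N = Z + 2*N)
U(Q, V) = 14 - V (U(Q, V) = (2 + 2*6) - V = (2 + 12) - V = 14 - V)
g(I) = I**2 - 11*I
(-23/U(-7, 3) - 66/6)*(g(-4) + 88) = (-23/(14 - 1*3) - 66/6)*(-4*(-11 - 4) + 88) = (-23/(14 - 3) - 66*1/6)*(-4*(-15) + 88) = (-23/11 - 11)*(60 + 88) = (-23*1/11 - 11)*148 = (-23/11 - 11)*148 = -144/11*148 = -21312/11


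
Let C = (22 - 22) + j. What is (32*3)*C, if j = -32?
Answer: -3072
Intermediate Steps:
C = -32 (C = (22 - 22) - 32 = 0 - 32 = -32)
(32*3)*C = (32*3)*(-32) = 96*(-32) = -3072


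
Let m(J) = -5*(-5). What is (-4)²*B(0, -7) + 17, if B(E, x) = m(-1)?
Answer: 417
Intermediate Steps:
m(J) = 25
B(E, x) = 25
(-4)²*B(0, -7) + 17 = (-4)²*25 + 17 = 16*25 + 17 = 400 + 17 = 417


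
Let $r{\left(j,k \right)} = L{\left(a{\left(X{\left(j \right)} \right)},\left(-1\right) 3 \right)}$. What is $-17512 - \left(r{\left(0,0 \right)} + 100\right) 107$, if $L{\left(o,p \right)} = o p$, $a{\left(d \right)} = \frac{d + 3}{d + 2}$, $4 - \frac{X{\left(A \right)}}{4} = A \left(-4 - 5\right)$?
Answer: $- \frac{167239}{6} \approx -27873.0$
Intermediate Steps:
$X{\left(A \right)} = 16 + 36 A$ ($X{\left(A \right)} = 16 - 4 A \left(-4 - 5\right) = 16 - 4 A \left(-9\right) = 16 - 4 \left(- 9 A\right) = 16 + 36 A$)
$a{\left(d \right)} = \frac{3 + d}{2 + d}$
$r{\left(j,k \right)} = - \frac{3 \left(19 + 36 j\right)}{18 + 36 j}$ ($r{\left(j,k \right)} = \frac{3 + \left(16 + 36 j\right)}{2 + \left(16 + 36 j\right)} \left(\left(-1\right) 3\right) = \frac{19 + 36 j}{18 + 36 j} \left(-3\right) = - \frac{3 \left(19 + 36 j\right)}{18 + 36 j}$)
$-17512 - \left(r{\left(0,0 \right)} + 100\right) 107 = -17512 - \left(\frac{-19 - 0}{6 \left(1 + 2 \cdot 0\right)} + 100\right) 107 = -17512 - \left(\frac{-19 + 0}{6 \left(1 + 0\right)} + 100\right) 107 = -17512 - \left(\frac{1}{6} \cdot 1^{-1} \left(-19\right) + 100\right) 107 = -17512 - \left(\frac{1}{6} \cdot 1 \left(-19\right) + 100\right) 107 = -17512 - \left(- \frac{19}{6} + 100\right) 107 = -17512 - \frac{581}{6} \cdot 107 = -17512 - \frac{62167}{6} = - \frac{167239}{6}$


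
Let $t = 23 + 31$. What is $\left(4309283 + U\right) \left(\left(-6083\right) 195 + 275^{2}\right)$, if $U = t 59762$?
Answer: $-8369658811360$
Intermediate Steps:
$t = 54$
$U = 3227148$ ($U = 54 \cdot 59762 = 3227148$)
$\left(4309283 + U\right) \left(\left(-6083\right) 195 + 275^{2}\right) = \left(4309283 + 3227148\right) \left(\left(-6083\right) 195 + 275^{2}\right) = 7536431 \left(-1186185 + 75625\right) = 7536431 \left(-1110560\right) = -8369658811360$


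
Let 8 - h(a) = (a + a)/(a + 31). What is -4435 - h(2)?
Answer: -146615/33 ≈ -4442.9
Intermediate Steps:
h(a) = 8 - 2*a/(31 + a) (h(a) = 8 - (a + a)/(a + 31) = 8 - 2*a/(31 + a))
-4435 - h(2) = -4435 - 2*(124 + 3*2)/(31 + 2) = -4435 - 2*(124 + 6)/33 = -4435 - 2*130/33 = -4435 - 1*260/33 = -4435 - 260/33 = -146615/33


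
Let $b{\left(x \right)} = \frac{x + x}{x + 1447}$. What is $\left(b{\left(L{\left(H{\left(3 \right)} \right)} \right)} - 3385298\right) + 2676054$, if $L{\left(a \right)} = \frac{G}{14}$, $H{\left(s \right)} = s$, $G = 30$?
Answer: $- \frac{3597285553}{5072} \approx -7.0924 \cdot 10^{5}$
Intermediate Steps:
$L{\left(a \right)} = \frac{15}{7}$ ($L{\left(a \right)} = \frac{30}{14} = 30 \cdot \frac{1}{14} = \frac{15}{7}$)
$b{\left(x \right)} = \frac{2 x}{1447 + x}$
$\left(b{\left(L{\left(H{\left(3 \right)} \right)} \right)} - 3385298\right) + 2676054 = \left(2 \cdot \frac{15}{7} \frac{1}{1447 + \frac{15}{7}} - 3385298\right) + 2676054 = \left(2 \cdot \frac{15}{7} \frac{1}{\frac{10144}{7}} - 3385298\right) + 2676054 = \left(2 \cdot \frac{15}{7} \cdot \frac{7}{10144} - 3385298\right) + 2676054 = \left(\frac{15}{5072} - 3385298\right) + 2676054 = - \frac{17170231441}{5072} + 2676054 = - \frac{3597285553}{5072}$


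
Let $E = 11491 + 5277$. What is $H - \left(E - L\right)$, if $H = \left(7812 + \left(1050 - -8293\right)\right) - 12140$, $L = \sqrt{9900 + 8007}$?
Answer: $-11753 + \sqrt{17907} \approx -11619.0$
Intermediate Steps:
$E = 16768$
$L = \sqrt{17907} \approx 133.82$
$H = 5015$ ($H = \left(7812 + \left(1050 + 8293\right)\right) - 12140 = \left(7812 + 9343\right) - 12140 = 17155 - 12140 = 5015$)
$H - \left(E - L\right) = 5015 - \left(16768 - \sqrt{17907}\right) = -11753 + \sqrt{17907}$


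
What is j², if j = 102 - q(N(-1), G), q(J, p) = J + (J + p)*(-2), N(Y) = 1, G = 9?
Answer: 14641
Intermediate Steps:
q(J, p) = -J - 2*p (q(J, p) = J + (-2*J - 2*p) = -J - 2*p)
j = 121 (j = 102 - (-1*1 - 2*9) = 102 - (-1 - 18) = 102 - 1*(-19) = 102 + 19 = 121)
j² = 121² = 14641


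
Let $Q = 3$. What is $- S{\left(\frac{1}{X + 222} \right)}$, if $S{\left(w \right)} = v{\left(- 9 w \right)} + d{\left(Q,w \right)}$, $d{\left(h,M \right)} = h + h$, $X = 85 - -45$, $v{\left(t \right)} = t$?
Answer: $- \frac{2103}{352} \approx -5.9744$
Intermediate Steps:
$X = 130$ ($X = 85 + 45 = 130$)
$d{\left(h,M \right)} = 2 h$
$S{\left(w \right)} = 6 - 9 w$ ($S{\left(w \right)} = - 9 w + 2 \cdot 3 = - 9 w + 6 = 6 - 9 w$)
$- S{\left(\frac{1}{X + 222} \right)} = - (6 - \frac{9}{130 + 222}) = - (6 - \frac{9}{352}) = \left(-1\right) \frac{2103}{352} = - \frac{2103}{352}$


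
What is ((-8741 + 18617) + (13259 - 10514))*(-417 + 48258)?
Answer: 603801261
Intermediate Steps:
((-8741 + 18617) + (13259 - 10514))*(-417 + 48258) = (9876 + 2745)*47841 = 12621*47841 = 603801261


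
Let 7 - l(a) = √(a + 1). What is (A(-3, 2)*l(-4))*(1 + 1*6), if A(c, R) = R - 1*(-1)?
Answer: 147 - 21*I*√3 ≈ 147.0 - 36.373*I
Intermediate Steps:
A(c, R) = 1 + R (A(c, R) = R + 1 = 1 + R)
l(a) = 7 - √(1 + a) (l(a) = 7 - √(a + 1) = 7 - √(1 + a))
(A(-3, 2)*l(-4))*(1 + 1*6) = ((1 + 2)*(7 - √(1 - 4)))*(1 + 1*6) = (3*(7 - √(-3)))*(1 + 6) = (3*(7 - I*√3))*7 = (21 - 3*I*√3)*7 = 147 - 21*I*√3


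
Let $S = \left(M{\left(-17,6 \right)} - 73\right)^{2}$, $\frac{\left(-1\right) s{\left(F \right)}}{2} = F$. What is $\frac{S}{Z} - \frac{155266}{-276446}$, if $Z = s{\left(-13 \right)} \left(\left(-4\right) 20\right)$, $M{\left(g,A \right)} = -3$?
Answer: $- \frac{39806213}{17968990} \approx -2.2153$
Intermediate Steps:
$s{\left(F \right)} = - 2 F$
$Z = -2080$ ($Z = \left(-2\right) \left(-13\right) \left(\left(-4\right) 20\right) = 26 \left(-80\right) = -2080$)
$S = 5776$ ($S = \left(-3 - 73\right)^{2} = \left(-76\right)^{2} = 5776$)
$\frac{S}{Z} - \frac{155266}{-276446} = \frac{5776}{-2080} - \frac{155266}{-276446} = 5776 \left(- \frac{1}{2080}\right) - - \frac{77633}{138223} = - \frac{361}{130} + \frac{77633}{138223} = - \frac{39806213}{17968990}$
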